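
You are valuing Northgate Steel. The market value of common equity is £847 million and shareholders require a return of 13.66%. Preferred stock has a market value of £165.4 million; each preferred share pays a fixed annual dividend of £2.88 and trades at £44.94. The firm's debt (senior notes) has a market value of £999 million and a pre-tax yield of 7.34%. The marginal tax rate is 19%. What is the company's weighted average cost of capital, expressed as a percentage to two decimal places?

Cost of preferred: Rp = 2.88 / 44.94 = 6.4085%.
Total capital V = 847 + 165.4 + 999 = 2011.4.
Equity: weight = 847/2011.4 = 0.4211; cost = 13.66%.
Preferred: weight = 165.4/2011.4 = 0.0822; cost = 6.4085%.
Senior notes: weight = 999/2011.4 = 0.4967; after-tax cost = 7.34% × (1 − 19%) = 5.9454%.
WACC = 0.4211 × 13.6600% + 0.0822 × 6.4085% + 0.4967 × 5.9454% = 9.2321%.

9.23%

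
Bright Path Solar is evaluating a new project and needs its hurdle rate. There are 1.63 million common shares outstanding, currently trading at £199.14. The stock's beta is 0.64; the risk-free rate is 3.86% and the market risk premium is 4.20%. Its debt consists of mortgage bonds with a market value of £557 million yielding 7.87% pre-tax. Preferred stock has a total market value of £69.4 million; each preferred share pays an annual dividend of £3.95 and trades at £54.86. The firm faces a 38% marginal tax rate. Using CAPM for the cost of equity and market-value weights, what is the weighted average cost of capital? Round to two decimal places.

Cost of equity via CAPM: Re = 3.86% + 0.64 × 4.2% = 6.5480%.
Cost of preferred: Rp = 3.95 / 54.86 = 7.2001%.
Market value of equity E = 199.14 × 1.63m = 324.5982m.
Total capital V = 324.5982 + 69.4 + 557 = 950.9982.
Equity: weight = 324.5982/950.9982 = 0.3413; cost = 6.548%.
Preferred: weight = 69.4/950.9982 = 0.0730; cost = 7.2001%.
Mortgage bonds: weight = 557/950.9982 = 0.5857; after-tax cost = 7.87% × (1 − 38%) = 4.8794%.
WACC = 0.3413 × 6.5480% + 0.0730 × 7.2001% + 0.5857 × 4.8794% = 5.6183%.

5.62%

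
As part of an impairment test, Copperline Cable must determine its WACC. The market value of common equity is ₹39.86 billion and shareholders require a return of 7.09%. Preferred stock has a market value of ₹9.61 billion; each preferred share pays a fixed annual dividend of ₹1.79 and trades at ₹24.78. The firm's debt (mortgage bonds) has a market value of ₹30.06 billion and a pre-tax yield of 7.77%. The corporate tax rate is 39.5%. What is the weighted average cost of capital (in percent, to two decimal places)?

Cost of preferred: Rp = 1.79 / 24.78 = 7.2236%.
Total capital V = 39.86 + 9.61 + 30.06 = 79.53.
Equity: weight = 39.86/79.53 = 0.5012; cost = 7.09%.
Preferred: weight = 9.61/79.53 = 0.1208; cost = 7.2236%.
Mortgage bonds: weight = 30.06/79.53 = 0.3780; after-tax cost = 7.77% × (1 − 39.5%) = 4.7008%.
WACC = 0.5012 × 7.0900% + 0.1208 × 7.2236% + 0.3780 × 4.7008% = 6.2031%.

6.20%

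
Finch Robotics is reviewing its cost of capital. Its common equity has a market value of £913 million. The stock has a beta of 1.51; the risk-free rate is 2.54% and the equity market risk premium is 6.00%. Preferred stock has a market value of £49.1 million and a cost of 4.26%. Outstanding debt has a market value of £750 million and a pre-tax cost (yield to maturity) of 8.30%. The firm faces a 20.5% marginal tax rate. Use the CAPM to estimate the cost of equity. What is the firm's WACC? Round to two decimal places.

9.20%

Cost of equity via CAPM: Re = 2.54% + 1.51 × 6.0% = 11.6000%.
Total capital V = 913 + 49.1 + 750 = 1712.1.
Equity: weight = 913/1712.1 = 0.5333; cost = 11.6%.
Preferred: weight = 49.1/1712.1 = 0.0287; cost = 4.26%.
Debt: weight = 750/1712.1 = 0.4381; after-tax cost = 8.3% × (1 − 20.5%) = 6.5985%.
WACC = 0.5333 × 11.6000% + 0.0287 × 4.2600% + 0.4381 × 6.5985% = 9.1986%.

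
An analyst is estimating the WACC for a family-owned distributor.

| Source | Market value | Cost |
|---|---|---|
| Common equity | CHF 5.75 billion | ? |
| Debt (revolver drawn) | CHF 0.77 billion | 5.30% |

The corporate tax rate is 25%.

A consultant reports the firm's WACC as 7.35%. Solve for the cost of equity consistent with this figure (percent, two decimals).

Total capital V = 5.75 + 0.77 = 6.52.
Equity weight = 5.75/6.52 = 0.8819.
Revolver drawn weight = 0.77/6.52 = 0.1181.
Debt contribution = 0.1181 × 5.3% × (1 − 25%) = 0.4694%.
Required equity contribution = 7.35% − 0.4694% = 6.8806%.
Re = 6.8806% / 0.8819 = 7.8020%.

7.80%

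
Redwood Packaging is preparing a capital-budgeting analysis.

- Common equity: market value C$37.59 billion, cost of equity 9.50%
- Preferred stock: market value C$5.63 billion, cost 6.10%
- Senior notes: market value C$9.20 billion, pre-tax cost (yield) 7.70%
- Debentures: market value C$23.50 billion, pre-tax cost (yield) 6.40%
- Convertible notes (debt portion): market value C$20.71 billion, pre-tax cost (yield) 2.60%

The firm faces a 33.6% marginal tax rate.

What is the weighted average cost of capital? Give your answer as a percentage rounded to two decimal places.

5.94%

Total capital V = 37.59 + 5.63 + 9.2 + 23.5 + 20.71 = 96.63.
Equity: weight = 37.59/96.63 = 0.3890; cost = 9.5%.
Preferred: weight = 5.63/96.63 = 0.0583; cost = 6.1%.
Senior notes: weight = 9.2/96.63 = 0.0952; after-tax cost = 7.7% × (1 − 33.6%) = 5.1128%.
Debentures: weight = 23.5/96.63 = 0.2432; after-tax cost = 6.4% × (1 − 33.6%) = 4.2496%.
Convertible notes (debt portion): weight = 20.71/96.63 = 0.2143; after-tax cost = 2.6% × (1 − 33.6%) = 1.7264%.
WACC = 0.3890 × 9.5000% + 0.0583 × 6.1000% + 0.0952 × 5.1128% + 0.2432 × 4.2496% + 0.2143 × 1.7264% = 5.9413%.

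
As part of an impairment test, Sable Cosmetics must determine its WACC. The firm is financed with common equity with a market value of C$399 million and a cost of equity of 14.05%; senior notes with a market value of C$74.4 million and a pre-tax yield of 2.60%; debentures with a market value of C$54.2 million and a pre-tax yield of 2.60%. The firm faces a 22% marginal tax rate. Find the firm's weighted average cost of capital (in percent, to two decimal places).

11.12%

Total capital V = 399 + 74.4 + 54.2 = 527.6.
Equity: weight = 399/527.6 = 0.7563; cost = 14.05%.
Senior notes: weight = 74.4/527.6 = 0.1410; after-tax cost = 2.6% × (1 − 22%) = 2.0280%.
Debentures: weight = 54.2/527.6 = 0.1027; after-tax cost = 2.6% × (1 − 22%) = 2.0280%.
WACC = 0.7563 × 14.0500% + 0.1410 × 2.0280% + 0.1027 × 2.0280% = 11.1197%.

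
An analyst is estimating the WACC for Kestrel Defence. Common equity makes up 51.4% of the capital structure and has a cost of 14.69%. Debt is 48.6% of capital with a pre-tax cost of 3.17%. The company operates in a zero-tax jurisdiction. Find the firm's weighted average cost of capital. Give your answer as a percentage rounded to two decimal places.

9.09%

After-tax cost of debt = 3.17% × (1 − 0%) = 3.1700%.
WACC = 0.514 × 14.6900% + 0.486 × 3.1700% = 9.0913%.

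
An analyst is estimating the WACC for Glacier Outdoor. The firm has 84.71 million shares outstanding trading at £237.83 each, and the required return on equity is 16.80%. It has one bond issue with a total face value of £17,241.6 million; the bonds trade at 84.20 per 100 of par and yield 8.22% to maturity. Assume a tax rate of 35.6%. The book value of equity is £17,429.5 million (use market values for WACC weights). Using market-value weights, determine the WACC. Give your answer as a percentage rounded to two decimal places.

Market value of equity E = 237.83 × 84.71m = 20146.5793m. Market value of debt D = 17241.6m × 84.2/100 = 14517.4272m.
Total capital V = 20146.5793 + 14517.4272 = 34664.0065.
Equity: weight = 20146.5793/34664.0065 = 0.5812; cost = 16.8%.
Bonds outstanding: weight = 14517.4272/34664.0065 = 0.4188; after-tax cost = 8.22% × (1 − 35.6%) = 5.2937%.
WACC = 0.5812 × 16.8000% + 0.4188 × 5.2937% = 11.9811%.

11.98%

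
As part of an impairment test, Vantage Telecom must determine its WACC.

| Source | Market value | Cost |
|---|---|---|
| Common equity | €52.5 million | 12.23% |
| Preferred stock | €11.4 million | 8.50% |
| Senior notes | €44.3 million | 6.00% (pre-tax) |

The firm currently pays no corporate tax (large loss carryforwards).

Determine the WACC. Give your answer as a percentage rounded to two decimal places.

Total capital V = 52.5 + 11.4 + 44.3 = 108.2.
Equity: weight = 52.5/108.2 = 0.4852; cost = 12.23%.
Preferred: weight = 11.4/108.2 = 0.1054; cost = 8.5%.
Senior notes: weight = 44.3/108.2 = 0.4094; after-tax cost = 6% × (1 − 0%) = 6.0000%.
WACC = 0.4852 × 12.2300% + 0.1054 × 8.5000% + 0.4094 × 6.0000% = 9.2863%.

9.29%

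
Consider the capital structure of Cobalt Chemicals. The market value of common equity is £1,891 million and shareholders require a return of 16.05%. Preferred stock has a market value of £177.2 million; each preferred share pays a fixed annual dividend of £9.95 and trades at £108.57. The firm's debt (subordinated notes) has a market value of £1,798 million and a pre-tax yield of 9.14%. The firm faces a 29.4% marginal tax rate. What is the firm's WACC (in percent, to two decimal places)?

11.27%

Cost of preferred: Rp = 9.95 / 108.57 = 9.1646%.
Total capital V = 1891 + 177.2 + 1798 = 3866.2.
Equity: weight = 1891/3866.2 = 0.4891; cost = 16.05%.
Preferred: weight = 177.2/3866.2 = 0.0458; cost = 9.1646%.
Subordinated notes: weight = 1798/3866.2 = 0.4651; after-tax cost = 9.14% × (1 − 29.4%) = 6.4528%.
WACC = 0.4891 × 16.0500% + 0.0458 × 9.1646% + 0.4651 × 6.4528% = 11.2712%.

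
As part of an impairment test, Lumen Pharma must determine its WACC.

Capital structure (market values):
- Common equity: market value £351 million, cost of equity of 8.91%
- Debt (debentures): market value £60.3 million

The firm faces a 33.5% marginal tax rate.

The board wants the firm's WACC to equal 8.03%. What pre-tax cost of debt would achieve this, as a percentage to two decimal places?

4.37%

Total capital V = 351 + 60.3 = 411.3.
Equity weight = 351/411.3 = 0.8534.
Debentures weight = 60.3/411.3 = 0.1466.
Equity contribution = 0.8534 × 8.91% = 7.6037%.
Remaining for debt = 8.03% − 7.6037% = 0.4263%.
Rd × (1 − 33.5%) × 0.1466 = 0.4263%  ⇒  Rd = 4.3723%.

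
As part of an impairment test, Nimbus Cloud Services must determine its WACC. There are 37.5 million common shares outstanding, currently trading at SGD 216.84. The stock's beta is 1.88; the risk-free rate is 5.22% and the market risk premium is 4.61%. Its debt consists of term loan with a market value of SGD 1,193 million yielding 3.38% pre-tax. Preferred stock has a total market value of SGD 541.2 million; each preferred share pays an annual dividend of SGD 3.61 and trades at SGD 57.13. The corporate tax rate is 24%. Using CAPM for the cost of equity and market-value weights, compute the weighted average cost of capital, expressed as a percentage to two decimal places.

Cost of equity via CAPM: Re = 5.22% + 1.88 × 4.61% = 13.8868%.
Cost of preferred: Rp = 3.61 / 57.13 = 6.3189%.
Market value of equity E = 216.84 × 37.5m = 8131.5m.
Total capital V = 8131.5 + 541.2 + 1193 = 9865.7.
Equity: weight = 8131.5/9865.7 = 0.8242; cost = 13.8868%.
Preferred: weight = 541.2/9865.7 = 0.0549; cost = 6.3189%.
Term loan: weight = 1193/9865.7 = 0.1209; after-tax cost = 3.38% × (1 − 24%) = 2.5688%.
WACC = 0.8242 × 13.8868% + 0.0549 × 6.3189% + 0.1209 × 2.5688% = 12.1030%.

12.10%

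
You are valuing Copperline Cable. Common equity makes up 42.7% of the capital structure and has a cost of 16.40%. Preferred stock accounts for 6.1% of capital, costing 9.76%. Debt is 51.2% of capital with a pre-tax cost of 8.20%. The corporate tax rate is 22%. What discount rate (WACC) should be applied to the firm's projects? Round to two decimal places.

After-tax cost of debt = 8.2% × (1 − 22%) = 6.3960%.
WACC = 0.427 × 16.4000% + 0.061 × 9.7600% + 0.512 × 6.3960% = 10.8729%.

10.87%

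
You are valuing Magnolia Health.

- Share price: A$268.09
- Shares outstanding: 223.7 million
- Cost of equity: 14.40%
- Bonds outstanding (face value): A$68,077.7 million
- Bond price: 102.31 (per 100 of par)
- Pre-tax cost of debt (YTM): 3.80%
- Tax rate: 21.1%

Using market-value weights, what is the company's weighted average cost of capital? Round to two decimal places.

Market value of equity E = 268.09 × 223.7m = 59971.733m. Market value of debt D = 68077.7m × 102.31/100 = 69650.29487m.
Total capital V = 59971.733 + 69650.29487 = 129622.02787.
Equity: weight = 59971.733/129622.02787 = 0.4627; cost = 14.4%.
Bonds outstanding: weight = 69650.29487/129622.02787 = 0.5373; after-tax cost = 3.8% × (1 − 21.1%) = 2.9982%.
WACC = 0.4627 × 14.4000% + 0.5373 × 2.9982% = 8.2734%.

8.27%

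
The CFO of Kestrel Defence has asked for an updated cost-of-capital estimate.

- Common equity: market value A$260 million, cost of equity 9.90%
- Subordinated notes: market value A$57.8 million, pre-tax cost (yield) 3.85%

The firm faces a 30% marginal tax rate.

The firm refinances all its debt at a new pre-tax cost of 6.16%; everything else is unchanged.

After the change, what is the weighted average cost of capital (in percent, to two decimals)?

After the change:
Total capital V = 260 + 57.8 = 317.8.
Equity: weight = 260/317.8 = 0.8181; cost = 9.9%.
Subordinated notes: weight = 57.8/317.8 = 0.1819; after-tax cost = 6.16% × (1 − 30%) = 4.3120%.
WACC = 0.8181 × 9.9000% + 0.1819 × 4.3120% = 8.8837%.

8.88%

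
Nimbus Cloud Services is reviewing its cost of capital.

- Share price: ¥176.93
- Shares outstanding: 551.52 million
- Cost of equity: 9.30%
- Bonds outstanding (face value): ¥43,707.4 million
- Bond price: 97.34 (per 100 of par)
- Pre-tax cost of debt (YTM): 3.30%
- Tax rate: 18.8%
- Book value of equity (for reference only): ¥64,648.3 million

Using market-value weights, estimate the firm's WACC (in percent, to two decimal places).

7.29%

Market value of equity E = 176.93 × 551.52m = 97580.4336m. Market value of debt D = 43707.4m × 97.34/100 = 42544.78316m.
Total capital V = 97580.4336 + 42544.78316 = 140125.21676.
Equity: weight = 97580.4336/140125.21676 = 0.6964; cost = 9.3%.
Bonds outstanding: weight = 42544.78316/140125.21676 = 0.3036; after-tax cost = 3.3% × (1 − 18.8%) = 2.6796%.
WACC = 0.6964 × 9.3000% + 0.3036 × 2.6796% = 7.2899%.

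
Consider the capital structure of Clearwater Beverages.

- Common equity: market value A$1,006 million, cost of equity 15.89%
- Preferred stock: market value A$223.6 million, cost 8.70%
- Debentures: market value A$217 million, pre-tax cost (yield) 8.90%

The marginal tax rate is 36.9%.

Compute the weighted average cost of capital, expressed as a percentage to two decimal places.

Total capital V = 1006 + 223.6 + 217 = 1446.6.
Equity: weight = 1006/1446.6 = 0.6954; cost = 15.89%.
Preferred: weight = 223.6/1446.6 = 0.1546; cost = 8.7%.
Debentures: weight = 217/1446.6 = 0.1500; after-tax cost = 8.9% × (1 − 36.9%) = 5.6159%.
WACC = 0.6954 × 15.8900% + 0.1546 × 8.7000% + 0.1500 × 5.6159% = 13.2375%.

13.24%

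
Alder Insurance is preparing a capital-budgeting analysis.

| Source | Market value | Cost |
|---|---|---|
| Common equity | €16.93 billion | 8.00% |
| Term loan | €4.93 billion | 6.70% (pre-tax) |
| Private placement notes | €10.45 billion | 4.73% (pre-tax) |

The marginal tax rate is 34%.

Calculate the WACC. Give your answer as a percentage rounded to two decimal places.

Total capital V = 16.93 + 4.93 + 10.45 = 32.31.
Equity: weight = 16.93/32.31 = 0.5240; cost = 8%.
Term loan: weight = 4.93/32.31 = 0.1526; after-tax cost = 6.7% × (1 − 34%) = 4.4220%.
Private placement notes: weight = 10.45/32.31 = 0.3234; after-tax cost = 4.73% × (1 − 34%) = 3.1218%.
WACC = 0.5240 × 8.0000% + 0.1526 × 4.4220% + 0.3234 × 3.1218% = 5.8763%.

5.88%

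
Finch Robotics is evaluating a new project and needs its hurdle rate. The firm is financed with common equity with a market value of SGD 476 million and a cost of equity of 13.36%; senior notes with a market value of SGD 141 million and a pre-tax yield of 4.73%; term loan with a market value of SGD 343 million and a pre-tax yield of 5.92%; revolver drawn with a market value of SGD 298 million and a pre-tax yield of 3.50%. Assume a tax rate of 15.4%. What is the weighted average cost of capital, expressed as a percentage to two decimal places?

7.57%

Total capital V = 476 + 141 + 343 + 298 = 1258.
Equity: weight = 476/1258 = 0.3784; cost = 13.36%.
Senior notes: weight = 141/1258 = 0.1121; after-tax cost = 4.73% × (1 − 15.4%) = 4.0016%.
Term loan: weight = 343/1258 = 0.2727; after-tax cost = 5.92% × (1 − 15.4%) = 5.0083%.
Revolver drawn: weight = 298/1258 = 0.2369; after-tax cost = 3.5% × (1 − 15.4%) = 2.9610%.
WACC = 0.3784 × 13.3600% + 0.1121 × 4.0016% + 0.2727 × 5.0083% + 0.2369 × 2.9610% = 7.5706%.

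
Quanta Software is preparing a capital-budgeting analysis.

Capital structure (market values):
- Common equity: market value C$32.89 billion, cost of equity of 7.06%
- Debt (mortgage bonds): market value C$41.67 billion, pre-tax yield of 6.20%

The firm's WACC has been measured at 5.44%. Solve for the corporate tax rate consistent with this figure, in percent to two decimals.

Total capital V = 32.89 + 41.67 = 74.56.
Equity weight = 32.89/74.56 = 0.4411.
Mortgage bonds weight = 41.67/74.56 = 0.5589.
Equity contribution = 0.4411 × 7.06% = 3.1143%.
Debt contribution must be 5.44% − 3.1143% = 2.3257%.
0.5589 × 6.2% × (1 − T) = 2.3257%  ⇒  (1 − T) = 0.6712.
T = 32.8816%.

32.88%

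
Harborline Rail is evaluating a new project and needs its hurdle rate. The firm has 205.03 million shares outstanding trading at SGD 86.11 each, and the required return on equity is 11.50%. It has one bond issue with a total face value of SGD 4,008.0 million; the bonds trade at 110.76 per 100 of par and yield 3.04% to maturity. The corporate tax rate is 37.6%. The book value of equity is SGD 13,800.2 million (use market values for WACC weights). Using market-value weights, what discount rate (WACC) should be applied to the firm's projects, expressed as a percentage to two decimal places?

Market value of equity E = 86.11 × 205.03m = 17655.1333m. Market value of debt D = 4008m × 110.76/100 = 4439.2608m.
Total capital V = 17655.1333 + 4439.2608 = 22094.3941.
Equity: weight = 17655.1333/22094.3941 = 0.7991; cost = 11.5%.
Bonds outstanding: weight = 4439.2608/22094.3941 = 0.2009; after-tax cost = 3.04% × (1 − 37.6%) = 1.8970%.
WACC = 0.7991 × 11.5000% + 0.2009 × 1.8970% = 9.5705%.

9.57%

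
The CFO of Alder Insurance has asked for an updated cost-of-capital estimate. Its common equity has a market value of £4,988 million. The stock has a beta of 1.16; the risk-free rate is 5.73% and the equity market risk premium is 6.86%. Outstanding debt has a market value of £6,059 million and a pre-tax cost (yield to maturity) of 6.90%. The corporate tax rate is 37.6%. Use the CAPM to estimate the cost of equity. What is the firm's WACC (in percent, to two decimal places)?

Cost of equity via CAPM: Re = 5.73% + 1.16 × 6.86% = 13.6876%.
Total capital V = 4988 + 6059 = 11047.
Equity: weight = 4988/11047 = 0.4515; cost = 13.6876%.
Debt: weight = 6059/11047 = 0.5485; after-tax cost = 6.9% × (1 − 37.6%) = 4.3056%.
WACC = 0.4515 × 13.6876% + 0.5485 × 4.3056% = 8.5418%.

8.54%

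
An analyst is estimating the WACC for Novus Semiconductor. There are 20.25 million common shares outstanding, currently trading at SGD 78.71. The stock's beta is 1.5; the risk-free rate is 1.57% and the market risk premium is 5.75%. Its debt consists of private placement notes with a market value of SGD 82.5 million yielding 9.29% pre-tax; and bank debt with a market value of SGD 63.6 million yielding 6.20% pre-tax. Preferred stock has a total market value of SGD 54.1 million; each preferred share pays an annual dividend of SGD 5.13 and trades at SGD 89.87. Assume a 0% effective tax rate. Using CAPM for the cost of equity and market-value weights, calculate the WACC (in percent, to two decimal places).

9.88%

Cost of equity via CAPM: Re = 1.57% + 1.5 × 5.75% = 10.1950%.
Cost of preferred: Rp = 5.13 / 89.87 = 5.7082%.
Market value of equity E = 78.71 × 20.25m = 1593.8775m.
Total capital V = 1593.8775 + 54.1 + 82.5 + 63.6 = 1794.0775.
Equity: weight = 1593.8775/1794.0775 = 0.8884; cost = 10.195%.
Preferred: weight = 54.1/1794.0775 = 0.0302; cost = 5.7082%.
Private placement notes: weight = 82.5/1794.0775 = 0.0460; after-tax cost = 9.29% × (1 − 0%) = 9.2900%.
Bank debt: weight = 63.6/1794.0775 = 0.0354; after-tax cost = 6.2% × (1 − 0%) = 6.2000%.
WACC = 0.8884 × 10.1950% + 0.0302 × 5.7082% + 0.0460 × 9.2900% + 0.0354 × 6.2000% = 9.8765%.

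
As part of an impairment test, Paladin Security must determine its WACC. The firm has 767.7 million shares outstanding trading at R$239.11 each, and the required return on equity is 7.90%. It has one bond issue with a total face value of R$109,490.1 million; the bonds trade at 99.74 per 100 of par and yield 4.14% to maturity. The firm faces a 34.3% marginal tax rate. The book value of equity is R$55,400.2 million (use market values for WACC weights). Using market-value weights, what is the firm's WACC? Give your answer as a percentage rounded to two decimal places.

Market value of equity E = 239.11 × 767.7m = 183564.747m. Market value of debt D = 109490.1m × 99.74/100 = 109205.42574m.
Total capital V = 183564.747 + 109205.42574 = 292770.17274.
Equity: weight = 183564.747/292770.17274 = 0.6270; cost = 7.9%.
Bonds outstanding: weight = 109205.42574/292770.17274 = 0.3730; after-tax cost = 4.14% × (1 − 34.3%) = 2.7200%.
WACC = 0.6270 × 7.9000% + 0.3730 × 2.7200% = 5.9678%.

5.97%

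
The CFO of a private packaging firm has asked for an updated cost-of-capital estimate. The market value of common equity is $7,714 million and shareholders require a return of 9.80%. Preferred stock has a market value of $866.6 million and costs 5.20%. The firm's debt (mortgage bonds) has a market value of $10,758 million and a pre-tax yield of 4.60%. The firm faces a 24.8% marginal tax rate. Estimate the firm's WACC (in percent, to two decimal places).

Total capital V = 7714 + 866.6 + 10758 = 19338.6.
Equity: weight = 7714/19338.6 = 0.3989; cost = 9.8%.
Preferred: weight = 866.6/19338.6 = 0.0448; cost = 5.2%.
Mortgage bonds: weight = 10758/19338.6 = 0.5563; after-tax cost = 4.6% × (1 − 24.8%) = 3.4592%.
WACC = 0.3989 × 9.8000% + 0.0448 × 5.2000% + 0.5563 × 3.4592% = 6.0665%.

6.07%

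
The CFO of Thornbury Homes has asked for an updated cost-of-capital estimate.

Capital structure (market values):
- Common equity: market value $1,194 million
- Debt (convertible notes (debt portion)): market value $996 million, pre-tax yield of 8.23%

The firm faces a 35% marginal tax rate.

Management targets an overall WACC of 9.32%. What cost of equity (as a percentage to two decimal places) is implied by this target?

Total capital V = 1194 + 996 = 2190.
Equity weight = 1194/2190 = 0.5452.
Convertible notes (debt portion) weight = 996/2190 = 0.4548.
Debt contribution = 0.4548 × 8.23% × (1 − 35%) = 2.4329%.
Required equity contribution = 9.32% − 2.4329% = 6.8871%.
Re = 6.8871% / 0.5452 = 12.6321%.

12.63%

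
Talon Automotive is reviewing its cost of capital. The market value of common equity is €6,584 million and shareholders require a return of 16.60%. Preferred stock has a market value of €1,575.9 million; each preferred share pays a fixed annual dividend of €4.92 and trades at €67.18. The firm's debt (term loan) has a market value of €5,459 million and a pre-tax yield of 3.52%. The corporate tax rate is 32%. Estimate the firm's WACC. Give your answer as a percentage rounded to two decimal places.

9.83%

Cost of preferred: Rp = 4.92 / 67.18 = 7.3236%.
Total capital V = 6584 + 1575.9 + 5459 = 13618.9.
Equity: weight = 6584/13618.9 = 0.4834; cost = 16.6%.
Preferred: weight = 1575.9/13618.9 = 0.1157; cost = 7.3236%.
Term loan: weight = 5459/13618.9 = 0.4008; after-tax cost = 3.52% × (1 − 32%) = 2.3936%.
WACC = 0.4834 × 16.6000% + 0.1157 × 7.3236% + 0.4008 × 2.3936% = 9.8321%.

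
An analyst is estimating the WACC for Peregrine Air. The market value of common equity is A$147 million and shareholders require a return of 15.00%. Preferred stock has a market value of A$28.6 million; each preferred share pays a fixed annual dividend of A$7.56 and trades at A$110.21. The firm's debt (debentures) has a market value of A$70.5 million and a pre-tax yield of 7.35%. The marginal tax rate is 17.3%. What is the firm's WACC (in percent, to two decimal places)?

Cost of preferred: Rp = 7.56 / 110.21 = 6.8596%.
Total capital V = 147 + 28.6 + 70.5 = 246.1.
Equity: weight = 147/246.1 = 0.5973; cost = 15%.
Preferred: weight = 28.6/246.1 = 0.1162; cost = 6.8596%.
Debentures: weight = 70.5/246.1 = 0.2865; after-tax cost = 7.35% × (1 − 17.3%) = 6.0784%.
WACC = 0.5973 × 15.0000% + 0.1162 × 6.8596% + 0.2865 × 6.0784% = 11.4982%.

11.50%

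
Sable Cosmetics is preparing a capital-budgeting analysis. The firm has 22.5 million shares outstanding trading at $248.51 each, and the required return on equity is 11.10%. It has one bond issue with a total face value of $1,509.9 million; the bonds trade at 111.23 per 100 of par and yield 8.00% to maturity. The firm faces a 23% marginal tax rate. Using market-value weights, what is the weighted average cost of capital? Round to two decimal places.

9.96%

Market value of equity E = 248.51 × 22.5m = 5591.475m. Market value of debt D = 1509.9m × 111.23/100 = 1679.46177m.
Total capital V = 5591.475 + 1679.46177 = 7270.93677.
Equity: weight = 5591.475/7270.93677 = 0.7690; cost = 11.1%.
Bonds outstanding: weight = 1679.46177/7270.93677 = 0.2310; after-tax cost = 8% × (1 − 23%) = 6.1600%.
WACC = 0.7690 × 11.1000% + 0.2310 × 6.1600% = 9.9589%.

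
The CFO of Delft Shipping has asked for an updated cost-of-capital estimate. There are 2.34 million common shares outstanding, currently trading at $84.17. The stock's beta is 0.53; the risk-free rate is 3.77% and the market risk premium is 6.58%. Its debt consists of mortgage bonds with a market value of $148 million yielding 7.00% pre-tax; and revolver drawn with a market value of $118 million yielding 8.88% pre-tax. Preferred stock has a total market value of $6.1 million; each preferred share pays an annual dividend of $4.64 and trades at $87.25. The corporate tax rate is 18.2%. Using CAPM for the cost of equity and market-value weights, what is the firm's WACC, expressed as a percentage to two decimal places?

Cost of equity via CAPM: Re = 3.77% + 0.53 × 6.58% = 7.2574%.
Cost of preferred: Rp = 4.64 / 87.25 = 5.3181%.
Market value of equity E = 84.17 × 2.34m = 196.9578m.
Total capital V = 196.9578 + 6.1 + 148 + 118 = 469.0578.
Equity: weight = 196.9578/469.0578 = 0.4199; cost = 7.2574%.
Preferred: weight = 6.1/469.0578 = 0.0130; cost = 5.3181%.
Mortgage bonds: weight = 148/469.0578 = 0.3155; after-tax cost = 7% × (1 − 18.2%) = 5.7260%.
Revolver drawn: weight = 118/469.0578 = 0.2516; after-tax cost = 8.88% × (1 − 18.2%) = 7.2638%.
WACC = 0.4199 × 7.2574% + 0.0130 × 5.3181% + 0.3155 × 5.7260% + 0.2516 × 7.2638% = 6.7506%.

6.75%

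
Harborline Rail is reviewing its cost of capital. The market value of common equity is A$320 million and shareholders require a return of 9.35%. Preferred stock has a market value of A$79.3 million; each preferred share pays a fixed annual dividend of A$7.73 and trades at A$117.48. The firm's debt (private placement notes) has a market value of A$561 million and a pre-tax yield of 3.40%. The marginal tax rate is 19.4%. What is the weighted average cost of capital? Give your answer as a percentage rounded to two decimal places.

5.26%

Cost of preferred: Rp = 7.73 / 117.48 = 6.5798%.
Total capital V = 320 + 79.3 + 561 = 960.3.
Equity: weight = 320/960.3 = 0.3332; cost = 9.35%.
Preferred: weight = 79.3/960.3 = 0.0826; cost = 6.5798%.
Private placement notes: weight = 561/960.3 = 0.5842; after-tax cost = 3.4% × (1 − 19.4%) = 2.7404%.
WACC = 0.3332 × 9.3500% + 0.0826 × 6.5798% + 0.5842 × 2.7404% = 5.2600%.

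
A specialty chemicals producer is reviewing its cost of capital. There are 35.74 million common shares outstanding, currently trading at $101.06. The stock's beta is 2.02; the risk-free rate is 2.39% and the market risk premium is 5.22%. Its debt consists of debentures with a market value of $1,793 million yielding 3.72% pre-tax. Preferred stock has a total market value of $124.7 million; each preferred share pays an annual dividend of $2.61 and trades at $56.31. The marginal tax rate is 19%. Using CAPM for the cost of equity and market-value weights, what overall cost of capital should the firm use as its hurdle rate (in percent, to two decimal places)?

9.53%

Cost of equity via CAPM: Re = 2.39% + 2.02 × 5.22% = 12.9344%.
Cost of preferred: Rp = 2.61 / 56.31 = 4.6351%.
Market value of equity E = 101.06 × 35.74m = 3611.8844m.
Total capital V = 3611.8844 + 124.7 + 1793 = 5529.5844.
Equity: weight = 3611.8844/5529.5844 = 0.6532; cost = 12.9344%.
Preferred: weight = 124.7/5529.5844 = 0.0226; cost = 4.6351%.
Debentures: weight = 1793/5529.5844 = 0.3243; after-tax cost = 3.72% × (1 − 19%) = 3.0132%.
WACC = 0.6532 × 12.9344% + 0.0226 × 4.6351% + 0.3243 × 3.0132% = 9.5302%.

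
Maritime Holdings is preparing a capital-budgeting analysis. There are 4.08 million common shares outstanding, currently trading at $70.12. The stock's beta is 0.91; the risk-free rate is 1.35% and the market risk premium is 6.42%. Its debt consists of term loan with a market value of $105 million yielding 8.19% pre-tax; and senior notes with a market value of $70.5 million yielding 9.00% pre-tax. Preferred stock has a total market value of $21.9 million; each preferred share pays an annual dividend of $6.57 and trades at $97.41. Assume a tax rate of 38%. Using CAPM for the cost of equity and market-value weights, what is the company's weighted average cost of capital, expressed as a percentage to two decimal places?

Cost of equity via CAPM: Re = 1.35% + 0.91 × 6.42% = 7.1922%.
Cost of preferred: Rp = 6.57 / 97.41 = 6.7447%.
Market value of equity E = 70.12 × 4.08m = 286.0896m.
Total capital V = 286.0896 + 21.9 + 105 + 70.5 = 483.4896.
Equity: weight = 286.0896/483.4896 = 0.5917; cost = 7.1922%.
Preferred: weight = 21.9/483.4896 = 0.0453; cost = 6.7447%.
Term loan: weight = 105/483.4896 = 0.2172; after-tax cost = 8.19% × (1 − 38%) = 5.0778%.
Senior notes: weight = 70.5/483.4896 = 0.1458; after-tax cost = 9% × (1 − 38%) = 5.5800%.
WACC = 0.5917 × 7.1922% + 0.0453 × 6.7447% + 0.2172 × 5.0778% + 0.1458 × 5.5800% = 6.4777%.

6.48%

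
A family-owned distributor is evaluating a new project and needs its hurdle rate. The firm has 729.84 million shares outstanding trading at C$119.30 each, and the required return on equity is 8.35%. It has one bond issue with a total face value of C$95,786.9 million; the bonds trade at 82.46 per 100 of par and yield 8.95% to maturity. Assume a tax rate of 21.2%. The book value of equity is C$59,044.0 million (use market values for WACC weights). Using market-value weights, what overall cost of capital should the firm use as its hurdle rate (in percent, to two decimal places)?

Market value of equity E = 119.3 × 729.84m = 87069.912m. Market value of debt D = 95786.9m × 82.46/100 = 78985.87774m.
Total capital V = 87069.912 + 78985.87774 = 166055.78974.
Equity: weight = 87069.912/166055.78974 = 0.5243; cost = 8.35%.
Bonds outstanding: weight = 78985.87774/166055.78974 = 0.4757; after-tax cost = 8.95% × (1 − 21.2%) = 7.0526%.
WACC = 0.5243 × 8.3500% + 0.4757 × 7.0526% = 7.7329%.

7.73%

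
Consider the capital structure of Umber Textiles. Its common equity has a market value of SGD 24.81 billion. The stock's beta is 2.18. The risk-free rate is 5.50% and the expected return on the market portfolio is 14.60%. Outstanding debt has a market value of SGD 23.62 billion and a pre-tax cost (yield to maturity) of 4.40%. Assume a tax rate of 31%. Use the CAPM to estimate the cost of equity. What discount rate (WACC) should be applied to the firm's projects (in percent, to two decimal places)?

Market risk premium = 14.6% − 5.5% = 9.1%.
Cost of equity via CAPM: Re = 5.5% + 2.18 × 9.1% = 25.3380%.
Total capital V = 24.81 + 23.62 = 48.43.
Equity: weight = 24.81/48.43 = 0.5123; cost = 25.338%.
Debt: weight = 23.62/48.43 = 0.4877; after-tax cost = 4.4% × (1 − 31%) = 3.0360%.
WACC = 0.5123 × 25.3380% + 0.4877 × 3.0360% = 14.4610%.

14.46%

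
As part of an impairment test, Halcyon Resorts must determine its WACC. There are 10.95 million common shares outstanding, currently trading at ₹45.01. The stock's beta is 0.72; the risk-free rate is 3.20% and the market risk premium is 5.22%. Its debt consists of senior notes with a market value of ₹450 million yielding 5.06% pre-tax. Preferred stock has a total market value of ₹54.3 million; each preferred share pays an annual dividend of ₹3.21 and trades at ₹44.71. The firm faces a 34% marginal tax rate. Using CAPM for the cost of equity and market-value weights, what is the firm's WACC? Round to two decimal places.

5.34%

Cost of equity via CAPM: Re = 3.2% + 0.72 × 5.22% = 6.9584%.
Cost of preferred: Rp = 3.21 / 44.71 = 7.1796%.
Market value of equity E = 45.01 × 10.95m = 492.8595m.
Total capital V = 492.8595 + 54.3 + 450 = 997.1595.
Equity: weight = 492.8595/997.1595 = 0.4943; cost = 6.9584%.
Preferred: weight = 54.3/997.1595 = 0.0545; cost = 7.1796%.
Senior notes: weight = 450/997.1595 = 0.4513; after-tax cost = 5.06% × (1 − 34%) = 3.3396%.
WACC = 0.4943 × 6.9584% + 0.0545 × 7.1796% + 0.4513 × 3.3396% = 5.3373%.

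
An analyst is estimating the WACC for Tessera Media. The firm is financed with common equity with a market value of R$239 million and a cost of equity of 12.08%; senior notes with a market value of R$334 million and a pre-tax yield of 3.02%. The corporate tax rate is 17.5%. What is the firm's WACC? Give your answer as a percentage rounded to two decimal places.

6.49%

Total capital V = 239 + 334 = 573.
Equity: weight = 239/573 = 0.4171; cost = 12.08%.
Senior notes: weight = 334/573 = 0.5829; after-tax cost = 3.02% × (1 − 17.5%) = 2.4915%.
WACC = 0.4171 × 12.0800% + 0.5829 × 2.4915% = 6.4909%.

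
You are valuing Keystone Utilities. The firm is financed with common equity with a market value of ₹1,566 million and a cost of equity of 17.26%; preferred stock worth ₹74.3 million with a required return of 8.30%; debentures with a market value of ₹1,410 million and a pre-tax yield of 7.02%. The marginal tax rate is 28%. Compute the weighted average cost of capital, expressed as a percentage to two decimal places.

11.40%

Total capital V = 1566 + 74.3 + 1410 = 3050.3.
Equity: weight = 1566/3050.3 = 0.5134; cost = 17.26%.
Preferred: weight = 74.3/3050.3 = 0.0244; cost = 8.3%.
Debentures: weight = 1410/3050.3 = 0.4622; after-tax cost = 7.02% × (1 − 28%) = 5.0544%.
WACC = 0.5134 × 17.2600% + 0.0244 × 8.3000% + 0.4622 × 5.0544% = 11.3997%.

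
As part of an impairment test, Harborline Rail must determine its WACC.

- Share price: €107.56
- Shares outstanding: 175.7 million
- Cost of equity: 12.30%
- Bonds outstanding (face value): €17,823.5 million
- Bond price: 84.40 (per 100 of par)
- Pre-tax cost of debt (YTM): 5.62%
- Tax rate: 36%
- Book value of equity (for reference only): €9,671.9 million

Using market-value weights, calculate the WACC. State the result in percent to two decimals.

8.44%

Market value of equity E = 107.56 × 175.7m = 18898.292m. Market value of debt D = 17823.5m × 84.4/100 = 15043.034m.
Total capital V = 18898.292 + 15043.034 = 33941.326.
Equity: weight = 18898.292/33941.326 = 0.5568; cost = 12.3%.
Bonds outstanding: weight = 15043.034/33941.326 = 0.4432; after-tax cost = 5.62% × (1 − 36%) = 3.5968%.
WACC = 0.5568 × 12.3000% + 0.4432 × 3.5968% = 8.4427%.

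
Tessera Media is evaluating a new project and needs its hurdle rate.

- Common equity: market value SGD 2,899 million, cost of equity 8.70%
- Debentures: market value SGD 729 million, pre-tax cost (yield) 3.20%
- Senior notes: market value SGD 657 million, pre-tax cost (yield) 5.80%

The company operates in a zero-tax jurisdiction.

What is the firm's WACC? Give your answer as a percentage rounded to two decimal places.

7.32%

Total capital V = 2899 + 729 + 657 = 4285.
Equity: weight = 2899/4285 = 0.6765; cost = 8.7%.
Debentures: weight = 729/4285 = 0.1701; after-tax cost = 3.2% × (1 − 0%) = 3.2000%.
Senior notes: weight = 657/4285 = 0.1533; after-tax cost = 5.8% × (1 − 0%) = 5.8000%.
WACC = 0.6765 × 8.7000% + 0.1701 × 3.2000% + 0.1533 × 5.8000% = 7.3196%.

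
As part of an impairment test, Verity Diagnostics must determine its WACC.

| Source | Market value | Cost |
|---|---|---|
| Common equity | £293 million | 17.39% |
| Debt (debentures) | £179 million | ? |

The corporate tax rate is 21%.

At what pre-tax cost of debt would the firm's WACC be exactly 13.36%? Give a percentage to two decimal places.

Total capital V = 293 + 179 = 472.
Equity weight = 293/472 = 0.6208.
Debentures weight = 179/472 = 0.3792.
Equity contribution = 0.6208 × 17.39% = 10.7951%.
Remaining for debt = 13.36% − 10.7951% = 2.5649%.
Rd × (1 − 21%) × 0.3792 = 2.5649%  ⇒  Rd = 8.5613%.

8.56%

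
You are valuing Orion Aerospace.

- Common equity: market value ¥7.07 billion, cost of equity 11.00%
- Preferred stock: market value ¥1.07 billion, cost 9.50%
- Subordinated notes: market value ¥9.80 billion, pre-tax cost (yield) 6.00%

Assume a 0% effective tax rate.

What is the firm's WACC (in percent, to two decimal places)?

Total capital V = 7.07 + 1.07 + 9.8 = 17.94.
Equity: weight = 7.07/17.94 = 0.3941; cost = 11%.
Preferred: weight = 1.07/17.94 = 0.0596; cost = 9.5%.
Subordinated notes: weight = 9.8/17.94 = 0.5463; after-tax cost = 6% × (1 − 0%) = 6.0000%.
WACC = 0.3941 × 11.0000% + 0.0596 × 9.5000% + 0.5463 × 6.0000% = 8.1792%.

8.18%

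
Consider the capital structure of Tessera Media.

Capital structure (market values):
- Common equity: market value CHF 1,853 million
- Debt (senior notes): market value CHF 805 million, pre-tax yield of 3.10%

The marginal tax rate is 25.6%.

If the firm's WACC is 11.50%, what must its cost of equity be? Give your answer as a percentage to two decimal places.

15.49%

Total capital V = 1853 + 805 = 2658.
Equity weight = 1853/2658 = 0.6971.
Senior notes weight = 805/2658 = 0.3029.
Debt contribution = 0.3029 × 3.1% × (1 − 25.6%) = 0.6985%.
Required equity contribution = 11.5% − 0.6985% = 10.8015%.
Re = 10.8015% / 0.6971 = 15.4940%.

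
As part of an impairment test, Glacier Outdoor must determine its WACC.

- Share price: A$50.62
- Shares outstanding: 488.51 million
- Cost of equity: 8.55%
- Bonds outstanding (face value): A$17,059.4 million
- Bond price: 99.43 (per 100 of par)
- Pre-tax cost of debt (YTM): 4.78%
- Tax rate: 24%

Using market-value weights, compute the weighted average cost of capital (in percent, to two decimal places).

Market value of equity E = 50.62 × 488.51m = 24728.3762m. Market value of debt D = 17059.4m × 99.43/100 = 16962.16142m.
Total capital V = 24728.3762 + 16962.16142 = 41690.53762.
Equity: weight = 24728.3762/41690.53762 = 0.5931; cost = 8.55%.
Bonds outstanding: weight = 16962.16142/41690.53762 = 0.4069; after-tax cost = 4.78% × (1 − 24%) = 3.6328%.
WACC = 0.5931 × 8.5500% + 0.4069 × 3.6328% = 6.5494%.

6.55%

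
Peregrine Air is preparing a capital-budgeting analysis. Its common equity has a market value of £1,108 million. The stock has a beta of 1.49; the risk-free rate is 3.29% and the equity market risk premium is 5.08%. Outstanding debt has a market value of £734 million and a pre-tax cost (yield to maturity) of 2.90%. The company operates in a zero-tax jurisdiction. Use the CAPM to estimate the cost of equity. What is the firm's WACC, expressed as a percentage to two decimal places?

Cost of equity via CAPM: Re = 3.29% + 1.49 × 5.08% = 10.8592%.
Total capital V = 1108 + 734 = 1842.
Equity: weight = 1108/1842 = 0.6015; cost = 10.8592%.
Debt: weight = 734/1842 = 0.3985; after-tax cost = 2.9% × (1 − 0%) = 2.9000%.
WACC = 0.6015 × 10.8592% + 0.3985 × 2.9000% = 7.6876%.

7.69%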